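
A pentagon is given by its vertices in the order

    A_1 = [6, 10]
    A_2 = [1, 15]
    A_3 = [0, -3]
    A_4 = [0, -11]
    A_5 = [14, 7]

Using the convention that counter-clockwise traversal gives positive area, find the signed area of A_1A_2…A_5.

164.5

Apply the shoelace formula: 2A = Σ (x_i·y_{i+1} − x_{i+1}·y_i), indices taken mod 5.
Cross-terms: 80, -3, 0, 154, 98  ⇒  Σ = 329
Signed area = Σ/2 = 164.5 (positive ⇒ counter-clockwise traversal).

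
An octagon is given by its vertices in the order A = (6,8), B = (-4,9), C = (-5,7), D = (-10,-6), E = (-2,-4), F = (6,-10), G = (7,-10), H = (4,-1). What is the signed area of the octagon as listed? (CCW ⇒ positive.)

Apply the surveyor's formula: 2A = Σ (x_i·y_{i+1} − x_{i+1}·y_i), indices taken mod 8.
Σ = (86) + (17) + (100) + (28) + (44) + (10) + (33) + (38) = 356
Signed area = Σ/2 = 178 (positive ⇒ counter-clockwise traversal).

178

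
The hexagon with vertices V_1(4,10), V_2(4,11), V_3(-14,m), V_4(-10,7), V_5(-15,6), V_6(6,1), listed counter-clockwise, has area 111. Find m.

8

The doubled signed area Σ (x_i y_{i+1} − x_{i+1} y_i) is linear in m.
With m=0 it equals 110; the coefficient of m is 14 (from the two edges through V_3).
So 14·m + 110 = 2·111 = 222 ⇒ m = 8.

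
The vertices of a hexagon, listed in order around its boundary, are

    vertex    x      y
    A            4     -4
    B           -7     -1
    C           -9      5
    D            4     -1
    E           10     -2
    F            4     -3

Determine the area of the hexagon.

Apply the shoelace (surveyor's) formula: 2A = Σ (x_i·y_{i+1} − x_{i+1}·y_i), indices taken mod 6.
Cross-terms: -32, -44, -11, 2, -22, -4  ⇒  Σ = -111
Area = |Σ|/2 = 55.5.

55.5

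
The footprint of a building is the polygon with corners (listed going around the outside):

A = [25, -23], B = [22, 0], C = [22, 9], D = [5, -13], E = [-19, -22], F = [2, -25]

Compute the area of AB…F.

557

Apply the surveyor's formula: 2A = Σ (x_i·y_{i+1} − x_{i+1}·y_i), indices taken mod 6.
Σ = (506) + (198) + (-331) + (-357) + (519) + (579) = 1114
Area = |Σ|/2 = 557.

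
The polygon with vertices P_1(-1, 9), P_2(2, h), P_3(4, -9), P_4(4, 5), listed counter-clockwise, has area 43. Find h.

-5

The doubled signed area Σ (x_i y_{i+1} − x_{i+1} y_i) is linear in h.
With h=0 it equals 61; the coefficient of h is -5 (from the two edges through P_2).
So -5·h + 61 = 2·43 = 86 ⇒ h = -5.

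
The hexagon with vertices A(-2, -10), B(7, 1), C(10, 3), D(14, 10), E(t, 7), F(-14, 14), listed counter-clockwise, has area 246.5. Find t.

-2

The doubled signed area Σ (x_i y_{i+1} − x_{i+1} y_i) is linear in t.
With t=0 it equals 501; the coefficient of t is 4 (from the two edges through E).
So 4·t + 501 = 2·246.5 = 493 ⇒ t = -2.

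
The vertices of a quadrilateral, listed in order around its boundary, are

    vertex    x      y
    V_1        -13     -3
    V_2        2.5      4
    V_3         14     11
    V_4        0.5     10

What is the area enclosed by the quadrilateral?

Apply the surveyor's formula: 2A = Σ (x_i·y_{i+1} − x_{i+1}·y_i), indices taken mod 4.
Σ = (-44.5) + (-28.5) + (134.5) + (128.5) = 190
Area = |Σ|/2 = 95.

95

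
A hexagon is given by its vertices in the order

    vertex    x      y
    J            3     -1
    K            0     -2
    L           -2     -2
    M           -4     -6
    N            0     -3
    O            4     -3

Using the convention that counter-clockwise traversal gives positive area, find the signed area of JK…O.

11.5

Σ = (-6) + (-4) + (4) + (12) + (12) + (5) = 23
Signed area = Σ/2 = 11.5 (positive ⇒ counter-clockwise traversal).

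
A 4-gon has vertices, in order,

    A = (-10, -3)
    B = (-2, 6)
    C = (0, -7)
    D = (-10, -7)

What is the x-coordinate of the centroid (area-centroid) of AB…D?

-1132/243

Apply the shoelace (surveyor's) formula. First the cross-terms c_i = x_i·y_{i+1} − x_{i+1}·y_i:
  -66, 14, -70, -40  ⇒  2A = -162, A = -81.
Then Σ (x_i + x_{i+1})·c_i = 2264, so x̄ = 2264 / (6·(-81)) = -1132/243.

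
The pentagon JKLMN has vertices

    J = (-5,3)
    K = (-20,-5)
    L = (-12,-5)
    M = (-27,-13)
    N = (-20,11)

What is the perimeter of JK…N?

|JK| = √((-15)² + (-8)²) = √289 = 17
|KL| = √((8)² + (0)²) = √64 = 8
|LM| = √((-15)² + (-8)²) = √289 = 17
|MN| = √((7)² + (24)²) = √625 = 25
|NJ| = √((15)² + (-8)²) = √289 = 17
Perimeter = 17 + 8 + 17 + 25 + 17 = 84.

84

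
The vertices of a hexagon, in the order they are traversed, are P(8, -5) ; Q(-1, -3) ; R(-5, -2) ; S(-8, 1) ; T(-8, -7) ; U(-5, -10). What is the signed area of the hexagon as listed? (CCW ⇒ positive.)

Σ = (-29) + (-13) + (-21) + (64) + (45) + (105) = 151
Signed area = Σ/2 = 75.5 (positive ⇒ counter-clockwise traversal).

75.5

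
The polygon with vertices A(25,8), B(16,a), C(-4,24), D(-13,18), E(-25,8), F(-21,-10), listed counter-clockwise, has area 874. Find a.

14

Write out the shoelace sum; only the two edges meeting at B involve a:
2·Area = [(25·a − 16·8) + (16·24 − (-4)·a)] + 1086
       = 29·a + 1342 = 1748
⇒ a = 14.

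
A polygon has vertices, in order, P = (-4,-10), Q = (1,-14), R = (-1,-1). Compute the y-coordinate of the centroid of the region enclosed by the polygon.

Apply the surveyor's formula. First the cross-terms c_i = x_i·y_{i+1} − x_{i+1}·y_i:
  66, -15, 6  ⇒  2A = 57, A = 28.5.
Then Σ (y_i + y_{i+1})·c_i = -1425, so ȳ = -1425 / (6·28.5) = -25/3.

-25/3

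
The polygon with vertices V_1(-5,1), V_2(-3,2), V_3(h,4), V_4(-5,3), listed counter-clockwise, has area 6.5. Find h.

2

Write out the shoelace sum; only the two edges meeting at V_3 involve h:
2·Area = [((-3)·4 − h·2) + (h·3 − (-5)·4)] + 3
       = 1·h + 11 = 13
⇒ h = 2.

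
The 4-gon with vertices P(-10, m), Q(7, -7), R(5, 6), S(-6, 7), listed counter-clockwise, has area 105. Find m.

6

The doubled signed area Σ (x_i y_{i+1} − x_{i+1} y_i) is linear in m.
With m=0 it equals 288; the coefficient of m is -13 (from the two edges through P).
So -13·m + 288 = 2·105 = 210 ⇒ m = 6.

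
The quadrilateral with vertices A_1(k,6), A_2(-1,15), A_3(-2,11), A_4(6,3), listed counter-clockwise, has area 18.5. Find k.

Write out the shoelace sum; only the two edges meeting at A_1 involve k:
2·Area = [(6·6 − k·3) + (k·15 − (-1)·6)] + -53
       = 12·k + -11 = 37
⇒ k = 4.

4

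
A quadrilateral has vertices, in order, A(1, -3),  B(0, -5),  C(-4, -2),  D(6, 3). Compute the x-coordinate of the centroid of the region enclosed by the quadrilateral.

Apply the shoelace formula. First the cross-terms c_i = x_i·y_{i+1} − x_{i+1}·y_i:
  -5, -20, 0, -21  ⇒  2A = -46, A = -23.
Then Σ (x_i + x_{i+1})·c_i = -72, so x̄ = -72 / (6·(-23)) = 12/23.

12/23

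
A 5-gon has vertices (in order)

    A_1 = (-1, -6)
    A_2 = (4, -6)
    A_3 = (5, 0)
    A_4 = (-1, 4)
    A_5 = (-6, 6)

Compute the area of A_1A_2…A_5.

70

Apply the shoelace (surveyor's) formula: 2A = Σ (x_i·y_{i+1} − x_{i+1}·y_i), indices taken mod 5.
Cross-terms: 30, 30, 20, 18, 42  ⇒  Σ = 140
Area = |Σ|/2 = 70.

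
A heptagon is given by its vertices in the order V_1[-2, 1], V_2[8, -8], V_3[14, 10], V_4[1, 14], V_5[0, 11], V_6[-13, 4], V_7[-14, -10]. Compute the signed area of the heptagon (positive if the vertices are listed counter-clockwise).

346

Apply the surveyor's formula: 2A = Σ (x_i·y_{i+1} − x_{i+1}·y_i), indices taken mod 7.
Σ = (8) + (192) + (186) + (11) + (143) + (186) + (-34) = 692
Signed area = Σ/2 = 346 (positive ⇒ counter-clockwise traversal).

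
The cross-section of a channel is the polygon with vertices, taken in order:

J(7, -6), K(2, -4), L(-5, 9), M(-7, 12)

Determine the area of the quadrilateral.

28.5

Apply the shoelace formula: 2A = Σ (x_i·y_{i+1} − x_{i+1}·y_i), indices taken mod 4.
Σ = (-16) + (-2) + (3) + (-42) = -57
Area = |Σ|/2 = 28.5.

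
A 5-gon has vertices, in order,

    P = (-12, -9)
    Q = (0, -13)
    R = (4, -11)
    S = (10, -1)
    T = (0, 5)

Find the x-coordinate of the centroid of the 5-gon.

Apply the shoelace (surveyor's) formula. First the cross-terms c_i = x_i·y_{i+1} − x_{i+1}·y_i:
  156, 52, 106, 50, 60  ⇒  2A = 424, A = 212.
Then Σ (x_i + x_{i+1})·c_i = -400, so x̄ = -400 / (6·212) = -50/159.

-50/159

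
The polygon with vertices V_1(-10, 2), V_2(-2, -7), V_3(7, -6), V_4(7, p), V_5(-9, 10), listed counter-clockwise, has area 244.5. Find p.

10

The doubled signed area Σ (x_i y_{i+1} − x_{i+1} y_i) is linear in p.
With p=0 it equals 329; the coefficient of p is 16 (from the two edges through V_4).
So 16·p + 329 = 2·244.5 = 489 ⇒ p = 10.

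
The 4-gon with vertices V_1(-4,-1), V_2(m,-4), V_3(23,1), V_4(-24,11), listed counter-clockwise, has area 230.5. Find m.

The doubled signed area Σ (x_i y_{i+1} − x_{i+1} y_i) is linear in m.
With m=0 it equals 453; the coefficient of m is 2 (from the two edges through V_2).
So 2·m + 453 = 2·230.5 = 461 ⇒ m = 4.

4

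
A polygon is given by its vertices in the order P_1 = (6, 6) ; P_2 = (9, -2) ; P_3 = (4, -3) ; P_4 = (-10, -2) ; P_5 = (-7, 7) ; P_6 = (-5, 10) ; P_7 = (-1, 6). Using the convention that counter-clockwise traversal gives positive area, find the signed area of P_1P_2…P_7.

-152

Apply the shoelace (surveyor's) formula: 2A = Σ (x_i·y_{i+1} − x_{i+1}·y_i), indices taken mod 7.
Σ = (-66) + (-19) + (-38) + (-84) + (-35) + (-20) + (-42) = -304
Signed area = Σ/2 = -152 (negative ⇒ clockwise traversal).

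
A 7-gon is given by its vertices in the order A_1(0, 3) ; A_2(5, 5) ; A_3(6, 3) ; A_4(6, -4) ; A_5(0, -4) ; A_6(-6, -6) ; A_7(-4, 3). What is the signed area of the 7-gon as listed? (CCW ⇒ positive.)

Apply the shoelace (surveyor's) formula: 2A = Σ (x_i·y_{i+1} − x_{i+1}·y_i), indices taken mod 7.
Σ = (-15) + (-15) + (-42) + (-24) + (-24) + (-42) + (-12) = -174
Signed area = Σ/2 = -87 (negative ⇒ clockwise traversal).

-87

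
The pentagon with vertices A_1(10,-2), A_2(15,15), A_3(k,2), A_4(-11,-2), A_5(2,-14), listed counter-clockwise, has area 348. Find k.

Write out the shoelace sum; only the two edges meeting at A_3 involve k:
2·Area = [(15·2 − k·15) + (k·(-2) − (-11)·2)] + 474
       = -17·k + 526 = 696
⇒ k = -10.

-10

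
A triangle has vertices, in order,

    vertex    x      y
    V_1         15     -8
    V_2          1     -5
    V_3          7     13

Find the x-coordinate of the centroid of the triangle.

Apply Gauss's area formula. First the cross-terms c_i = x_i·y_{i+1} − x_{i+1}·y_i:
  -67, 48, -251  ⇒  2A = -270, A = -135.
Then Σ (x_i + x_{i+1})·c_i = -6210, so x̄ = -6210 / (6·(-135)) = 23/3.

23/3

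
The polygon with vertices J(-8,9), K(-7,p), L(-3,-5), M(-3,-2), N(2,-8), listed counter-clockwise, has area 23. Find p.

5

The doubled signed area Σ (x_i y_{i+1} − x_{i+1} y_i) is linear in p.
With p=0 it equals 71; the coefficient of p is -5 (from the two edges through K).
So -5·p + 71 = 2·23 = 46 ⇒ p = 5.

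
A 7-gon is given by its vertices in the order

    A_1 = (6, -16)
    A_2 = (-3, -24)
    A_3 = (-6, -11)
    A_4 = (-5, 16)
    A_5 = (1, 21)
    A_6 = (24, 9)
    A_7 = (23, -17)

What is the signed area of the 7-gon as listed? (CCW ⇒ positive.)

-975.5

Apply Gauss's area formula: 2A = Σ (x_i·y_{i+1} − x_{i+1}·y_i), indices taken mod 7.
A_1→A_2: (6)(-24) − (-3)(-16) = -192
A_2→A_3: (-3)(-11) − (-6)(-24) = -111
A_3→A_4: (-6)(16) − (-5)(-11) = -151
A_4→A_5: (-5)(21) − (1)(16) = -121
A_5→A_6: (1)(9) − (24)(21) = -495
A_6→A_7: (24)(-17) − (23)(9) = -615
A_7→A_1: (23)(-16) − (6)(-17) = -266
Σ = -1951
Signed area = Σ/2 = -975.5 (negative ⇒ clockwise traversal).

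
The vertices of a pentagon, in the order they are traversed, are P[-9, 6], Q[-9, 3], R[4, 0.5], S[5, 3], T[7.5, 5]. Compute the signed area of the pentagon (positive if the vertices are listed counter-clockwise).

56.25

Cross-terms: 27, -16.5, 9.5, 2.5, 90  ⇒  Σ = 112.5
Signed area = Σ/2 = 56.25 (positive ⇒ counter-clockwise traversal).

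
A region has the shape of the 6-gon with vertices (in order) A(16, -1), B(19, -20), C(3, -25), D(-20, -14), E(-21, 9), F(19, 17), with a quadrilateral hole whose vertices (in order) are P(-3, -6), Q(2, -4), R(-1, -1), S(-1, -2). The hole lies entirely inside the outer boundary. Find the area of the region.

Outer boundary:
Apply the shoelace formula: 2A = Σ (x_i·y_{i+1} − x_{i+1}·y_i), indices taken mod 6.
Σ = (-301) + (-415) + (-542) + (-474) + (-528) + (-291) = -2551
Area = |Σ|/2 = 1275.5.
Hole:
Apply the shoelace (surveyor's) formula: 2A = Σ (x_i·y_{i+1} − x_{i+1}·y_i), indices taken mod 4.
P→Q: (-3)(-4) − (2)(-6) = 24
Q→R: (2)(-1) − (-1)(-4) = -6
R→S: (-1)(-2) − (-1)(-1) = 1
S→P: (-1)(-6) − (-3)(-2) = 0
Σ = 19
Area = |Σ|/2 = 9.5.
Net area = 1275.5 − 9.5 = 1266.

1266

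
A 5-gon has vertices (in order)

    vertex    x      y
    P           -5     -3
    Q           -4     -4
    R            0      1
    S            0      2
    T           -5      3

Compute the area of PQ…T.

22

P→Q: (-5)(-4) − (-4)(-3) = 8
Q→R: (-4)(1) − (0)(-4) = -4
R→S: (0)(2) − (0)(1) = 0
S→T: (0)(3) − (-5)(2) = 10
T→P: (-5)(-3) − (-5)(3) = 30
Σ = 44
Area = |Σ|/2 = 22.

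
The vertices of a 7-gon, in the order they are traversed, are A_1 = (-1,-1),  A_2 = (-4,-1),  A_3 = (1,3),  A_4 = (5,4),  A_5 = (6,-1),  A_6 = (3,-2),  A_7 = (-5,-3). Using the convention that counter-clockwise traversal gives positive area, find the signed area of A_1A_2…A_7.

-40

Apply the shoelace (surveyor's) formula: 2A = Σ (x_i·y_{i+1} − x_{i+1}·y_i), indices taken mod 7.
Cross-terms: -3, -11, -11, -29, -9, -19, 2  ⇒  Σ = -80
Signed area = Σ/2 = -40 (negative ⇒ clockwise traversal).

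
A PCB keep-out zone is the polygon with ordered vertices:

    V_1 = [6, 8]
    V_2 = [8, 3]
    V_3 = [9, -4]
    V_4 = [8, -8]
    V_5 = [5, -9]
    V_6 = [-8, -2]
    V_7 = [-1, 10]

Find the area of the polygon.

204.5

V_1→V_2: (6)(3) − (8)(8) = -46
V_2→V_3: (8)(-4) − (9)(3) = -59
V_3→V_4: (9)(-8) − (8)(-4) = -40
V_4→V_5: (8)(-9) − (5)(-8) = -32
V_5→V_6: (5)(-2) − (-8)(-9) = -82
V_6→V_7: (-8)(10) − (-1)(-2) = -82
V_7→V_1: (-1)(8) − (6)(10) = -68
Σ = -409
Area = |Σ|/2 = 204.5.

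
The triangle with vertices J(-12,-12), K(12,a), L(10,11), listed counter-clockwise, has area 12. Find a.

12

The doubled signed area Σ (x_i y_{i+1} − x_{i+1} y_i) is linear in a.
With a=0 it equals 288; the coefficient of a is -22 (from the two edges through K).
So -22·a + 288 = 2·12 = 24 ⇒ a = 12.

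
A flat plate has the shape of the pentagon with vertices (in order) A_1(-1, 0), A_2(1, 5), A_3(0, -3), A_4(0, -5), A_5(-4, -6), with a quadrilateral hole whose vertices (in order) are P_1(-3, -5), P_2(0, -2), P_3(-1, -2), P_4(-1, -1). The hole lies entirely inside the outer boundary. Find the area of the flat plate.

Outer boundary:
Apply the surveyor's formula: 2A = Σ (x_i·y_{i+1} − x_{i+1}·y_i), indices taken mod 5.
Σ = (-5) + (-3) + (0) + (-20) + (-6) = -34
Area = |Σ|/2 = 17.
Hole:
Apply Gauss's area formula: 2A = Σ (x_i·y_{i+1} − x_{i+1}·y_i), indices taken mod 4.
Σ = (6) + (-2) + (-1) + (2) = 5
Area = |Σ|/2 = 2.5.
Net area = 17 − 2.5 = 14.5.

14.5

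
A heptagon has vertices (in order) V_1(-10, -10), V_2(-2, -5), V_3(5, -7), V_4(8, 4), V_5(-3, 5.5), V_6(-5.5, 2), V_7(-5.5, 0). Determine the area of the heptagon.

Apply Gauss's area formula: 2A = Σ (x_i·y_{i+1} − x_{i+1}·y_i), indices taken mod 7.
Σ = (30) + (39) + (76) + (56) + (24.25) + (11) + (55) = 291.25
Area = |Σ|/2 = 145.625.

145.625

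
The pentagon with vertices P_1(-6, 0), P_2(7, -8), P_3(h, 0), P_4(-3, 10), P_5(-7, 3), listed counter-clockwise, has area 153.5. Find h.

10

Write out the shoelace sum; only the two edges meeting at P_3 involve h:
2·Area = [(7·0 − h·(-8)) + (h·10 − (-3)·0)] + 127
       = 18·h + 127 = 307
⇒ h = 10.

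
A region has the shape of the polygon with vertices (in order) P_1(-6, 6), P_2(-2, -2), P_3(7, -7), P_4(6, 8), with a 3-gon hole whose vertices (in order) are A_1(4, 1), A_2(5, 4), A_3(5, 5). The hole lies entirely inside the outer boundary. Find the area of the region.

116.5

Outer boundary:
Apply the shoelace (surveyor's) formula: 2A = Σ (x_i·y_{i+1} − x_{i+1}·y_i), indices taken mod 4.
Σ = (24) + (28) + (98) + (84) = 234
Area = |Σ|/2 = 117.
Hole:
Cross-terms: 11, 5, -15  ⇒  Σ = 1
Area = |Σ|/2 = 0.5.
Net area = 117 − 0.5 = 116.5.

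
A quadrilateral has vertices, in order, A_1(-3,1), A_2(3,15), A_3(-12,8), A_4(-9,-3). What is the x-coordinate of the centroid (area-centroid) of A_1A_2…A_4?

Apply the shoelace formula. First the cross-terms c_i = x_i·y_{i+1} − x_{i+1}·y_i:
  -48, 204, 108, -18  ⇒  2A = 246, A = 123.
Then Σ (x_i + x_{i+1})·c_i = -3888, so x̄ = -3888 / (6·123) = -216/41.

-216/41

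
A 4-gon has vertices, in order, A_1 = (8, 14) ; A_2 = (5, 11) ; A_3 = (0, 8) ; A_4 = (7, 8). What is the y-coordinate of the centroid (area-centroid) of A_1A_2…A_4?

Apply the shoelace formula. First the cross-terms c_i = x_i·y_{i+1} − x_{i+1}·y_i:
  18, 40, -56, 34  ⇒  2A = 36, A = 18.
Then Σ (y_i + y_{i+1})·c_i = 1062, so ȳ = 1062 / (6·18) = 59/6.

59/6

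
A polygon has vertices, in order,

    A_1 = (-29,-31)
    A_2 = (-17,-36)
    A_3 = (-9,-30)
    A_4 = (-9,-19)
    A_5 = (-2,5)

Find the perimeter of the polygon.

104

|A_1A_2| = √((12)² + (-5)²) = √169 = 13
|A_2A_3| = √((8)² + (6)²) = √100 = 10
|A_3A_4| = √((0)² + (11)²) = √121 = 11
|A_4A_5| = √((7)² + (24)²) = √625 = 25
|A_5A_1| = √((-27)² + (-36)²) = √2025 = 45
Perimeter = 13 + 10 + 11 + 25 + 45 = 104.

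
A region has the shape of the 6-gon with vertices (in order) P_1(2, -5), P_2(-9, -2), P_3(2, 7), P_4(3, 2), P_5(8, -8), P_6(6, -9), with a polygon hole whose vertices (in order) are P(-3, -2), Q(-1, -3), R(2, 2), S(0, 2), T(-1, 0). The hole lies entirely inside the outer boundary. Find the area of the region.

Outer boundary:
Apply the shoelace (surveyor's) formula: 2A = Σ (x_i·y_{i+1} − x_{i+1}·y_i), indices taken mod 6.
Cross-terms: -49, -59, -17, -40, -24, -12  ⇒  Σ = -201
Area = |Σ|/2 = 100.5.
Hole:
Apply the shoelace (surveyor's) formula: 2A = Σ (x_i·y_{i+1} − x_{i+1}·y_i), indices taken mod 5.
P→Q: (-3)(-3) − (-1)(-2) = 7
Q→R: (-1)(2) − (2)(-3) = 4
R→S: (2)(2) − (0)(2) = 4
S→T: (0)(0) − (-1)(2) = 2
T→P: (-1)(-2) − (-3)(0) = 2
Σ = 19
Area = |Σ|/2 = 9.5.
Net area = 100.5 − 9.5 = 91.

91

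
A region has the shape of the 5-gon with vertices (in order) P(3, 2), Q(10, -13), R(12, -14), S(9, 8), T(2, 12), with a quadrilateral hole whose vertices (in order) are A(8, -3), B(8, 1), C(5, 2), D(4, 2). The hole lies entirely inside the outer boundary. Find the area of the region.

111

Outer boundary:
Cross-terms: -59, 16, 222, 92, -32  ⇒  Σ = 239
Area = |Σ|/2 = 119.5.
Hole:
A→B: (8)(1) − (8)(-3) = 32
B→C: (8)(2) − (5)(1) = 11
C→D: (5)(2) − (4)(2) = 2
D→A: (4)(-3) − (8)(2) = -28
Σ = 17
Area = |Σ|/2 = 8.5.
Net area = 119.5 − 8.5 = 111.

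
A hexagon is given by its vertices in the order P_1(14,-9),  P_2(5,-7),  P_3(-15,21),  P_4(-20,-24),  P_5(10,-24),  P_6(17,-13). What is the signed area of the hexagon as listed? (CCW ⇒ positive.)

877

Apply Gauss's area formula: 2A = Σ (x_i·y_{i+1} − x_{i+1}·y_i), indices taken mod 6.
Cross-terms: -53, 0, 780, 720, 278, 29  ⇒  Σ = 1754
Signed area = Σ/2 = 877 (positive ⇒ counter-clockwise traversal).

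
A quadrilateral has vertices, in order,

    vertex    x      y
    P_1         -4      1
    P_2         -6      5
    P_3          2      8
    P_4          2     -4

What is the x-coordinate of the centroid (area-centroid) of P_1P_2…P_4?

Apply Gauss's area formula. First the cross-terms c_i = x_i·y_{i+1} − x_{i+1}·y_i:
  -14, -58, -24, -14  ⇒  2A = -110, A = -55.
Then Σ (x_i + x_{i+1})·c_i = 304, so x̄ = 304 / (6·(-55)) = -152/165.

-152/165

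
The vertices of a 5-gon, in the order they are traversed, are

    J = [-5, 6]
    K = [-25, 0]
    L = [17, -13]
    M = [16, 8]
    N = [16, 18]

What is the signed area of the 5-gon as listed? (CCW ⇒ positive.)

Apply the shoelace formula: 2A = Σ (x_i·y_{i+1} − x_{i+1}·y_i), indices taken mod 5.
Σ = (150) + (325) + (344) + (160) + (186) = 1165
Signed area = Σ/2 = 582.5 (positive ⇒ counter-clockwise traversal).

582.5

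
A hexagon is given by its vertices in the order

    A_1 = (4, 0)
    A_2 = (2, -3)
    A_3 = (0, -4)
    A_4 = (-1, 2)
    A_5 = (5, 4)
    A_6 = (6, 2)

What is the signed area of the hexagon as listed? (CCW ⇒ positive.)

-30

Apply the shoelace (surveyor's) formula: 2A = Σ (x_i·y_{i+1} − x_{i+1}·y_i), indices taken mod 6.
A_1→A_2: (4)(-3) − (2)(0) = -12
A_2→A_3: (2)(-4) − (0)(-3) = -8
A_3→A_4: (0)(2) − (-1)(-4) = -4
A_4→A_5: (-1)(4) − (5)(2) = -14
A_5→A_6: (5)(2) − (6)(4) = -14
A_6→A_1: (6)(0) − (4)(2) = -8
Σ = -60
Signed area = Σ/2 = -30 (negative ⇒ clockwise traversal).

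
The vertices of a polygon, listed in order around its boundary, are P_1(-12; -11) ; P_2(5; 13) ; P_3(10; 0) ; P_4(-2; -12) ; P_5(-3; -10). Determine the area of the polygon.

227

Apply Gauss's area formula: 2A = Σ (x_i·y_{i+1} − x_{i+1}·y_i), indices taken mod 5.
Σ = (-101) + (-130) + (-120) + (-16) + (-87) = -454
Area = |Σ|/2 = 227.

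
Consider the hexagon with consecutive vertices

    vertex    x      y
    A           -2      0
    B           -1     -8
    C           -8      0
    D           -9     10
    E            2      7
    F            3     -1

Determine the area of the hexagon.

118

Apply the shoelace formula: 2A = Σ (x_i·y_{i+1} − x_{i+1}·y_i), indices taken mod 6.
Σ = (16) + (-64) + (-80) + (-83) + (-23) + (-2) = -236
Area = |Σ|/2 = 118.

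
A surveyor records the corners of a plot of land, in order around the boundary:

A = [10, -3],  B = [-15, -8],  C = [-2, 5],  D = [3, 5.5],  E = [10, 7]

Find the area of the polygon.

188

Apply the shoelace (surveyor's) formula: 2A = Σ (x_i·y_{i+1} − x_{i+1}·y_i), indices taken mod 5.
Σ = (-125) + (-91) + (-26) + (-34) + (-100) = -376
Area = |Σ|/2 = 188.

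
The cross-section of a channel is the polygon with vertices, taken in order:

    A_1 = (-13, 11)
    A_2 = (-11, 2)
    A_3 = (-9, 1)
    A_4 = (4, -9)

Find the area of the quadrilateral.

53

Σ = (95) + (7) + (77) + (-73) = 106
Area = |Σ|/2 = 53.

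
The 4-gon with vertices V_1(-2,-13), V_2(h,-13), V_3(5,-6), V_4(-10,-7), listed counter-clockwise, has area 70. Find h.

4

Write out the shoelace sum; only the two edges meeting at V_2 involve h:
2·Area = [((-2)·(-13) − h·(-13)) + (h·(-6) − 5·(-13))] + 21
       = 7·h + 112 = 140
⇒ h = 4.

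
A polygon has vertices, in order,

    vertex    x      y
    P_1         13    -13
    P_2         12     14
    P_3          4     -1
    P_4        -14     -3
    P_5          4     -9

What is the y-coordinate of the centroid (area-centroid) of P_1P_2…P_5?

Apply the shoelace formula. First the cross-terms c_i = x_i·y_{i+1} − x_{i+1}·y_i:
  338, -68, -26, 138, 65  ⇒  2A = 447, A = 223.5.
Then Σ (y_i + y_{i+1})·c_i = -3528, so ȳ = -3528 / (6·223.5) = -392/149.

-392/149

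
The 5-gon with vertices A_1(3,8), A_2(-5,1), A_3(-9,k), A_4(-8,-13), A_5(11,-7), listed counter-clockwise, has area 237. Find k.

-1

Write out the shoelace sum; only the two edges meeting at A_3 involve k:
2·Area = [((-5)·k − (-9)·1) + ((-9)·(-13) − (-8)·k)] + 351
       = 3·k + 477 = 474
⇒ k = -1.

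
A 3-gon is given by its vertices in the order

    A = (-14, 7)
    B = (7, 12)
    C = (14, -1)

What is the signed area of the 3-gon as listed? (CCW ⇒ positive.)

Apply Gauss's area formula: 2A = Σ (x_i·y_{i+1} − x_{i+1}·y_i), indices taken mod 3.
Σ = (-217) + (-175) + (84) = -308
Signed area = Σ/2 = -154 (negative ⇒ clockwise traversal).

-154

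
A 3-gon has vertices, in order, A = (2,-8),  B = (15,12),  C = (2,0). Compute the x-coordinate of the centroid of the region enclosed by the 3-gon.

Apply the shoelace (surveyor's) formula. First the cross-terms c_i = x_i·y_{i+1} − x_{i+1}·y_i:
  144, -24, -16  ⇒  2A = 104, A = 52.
Then Σ (x_i + x_{i+1})·c_i = 1976, so x̄ = 1976 / (6·52) = 19/3.

19/3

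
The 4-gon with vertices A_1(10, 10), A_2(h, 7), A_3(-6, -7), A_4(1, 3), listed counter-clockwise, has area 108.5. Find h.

-8

The doubled signed area Σ (x_i y_{i+1} − x_{i+1} y_i) is linear in h.
With h=0 it equals 81; the coefficient of h is -17 (from the two edges through A_2).
So -17·h + 81 = 2·108.5 = 217 ⇒ h = -8.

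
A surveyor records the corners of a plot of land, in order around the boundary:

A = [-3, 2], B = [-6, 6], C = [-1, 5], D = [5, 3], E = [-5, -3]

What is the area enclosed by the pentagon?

Σ = (-6) + (-24) + (-28) + (0) + (-19) = -77
Area = |Σ|/2 = 38.5.

38.5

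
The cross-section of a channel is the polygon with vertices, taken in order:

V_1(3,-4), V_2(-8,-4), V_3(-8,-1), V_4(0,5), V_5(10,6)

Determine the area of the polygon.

Apply the surveyor's formula: 2A = Σ (x_i·y_{i+1} − x_{i+1}·y_i), indices taken mod 5.
Cross-terms: -44, -24, -40, -50, -58  ⇒  Σ = -216
Area = |Σ|/2 = 108.

108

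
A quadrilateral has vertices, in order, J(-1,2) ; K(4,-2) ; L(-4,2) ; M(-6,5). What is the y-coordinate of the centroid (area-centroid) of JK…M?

Apply the shoelace (surveyor's) formula. First the cross-terms c_i = x_i·y_{i+1} − x_{i+1}·y_i:
  -6, 0, -8, -7  ⇒  2A = -21, A = -10.5.
Then Σ (y_i + y_{i+1})·c_i = -105, so ȳ = -105 / (6·(-10.5)) = 5/3.

5/3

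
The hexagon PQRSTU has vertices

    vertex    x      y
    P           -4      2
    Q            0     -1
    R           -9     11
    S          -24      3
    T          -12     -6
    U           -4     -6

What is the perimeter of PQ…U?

|PQ| = √((4)² + (-3)²) = √25 = 5
|QR| = √((-9)² + (12)²) = √225 = 15
|RS| = √((-15)² + (-8)²) = √289 = 17
|ST| = √((12)² + (-9)²) = √225 = 15
|TU| = √((8)² + (0)²) = √64 = 8
|UP| = √((0)² + (8)²) = √64 = 8
Perimeter = 5 + 15 + 17 + 15 + 8 + 8 = 68.

68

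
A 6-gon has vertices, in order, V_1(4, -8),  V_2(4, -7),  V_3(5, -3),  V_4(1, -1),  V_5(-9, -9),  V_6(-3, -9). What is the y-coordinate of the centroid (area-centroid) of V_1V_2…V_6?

Apply the shoelace formula. First the cross-terms c_i = x_i·y_{i+1} − x_{i+1}·y_i:
  4, 23, -2, -18, 54, 60  ⇒  2A = 121, A = 60.5.
Then Σ (y_i + y_{i+1})·c_i = -2094, so ȳ = -2094 / (6·60.5) = -698/121.

-698/121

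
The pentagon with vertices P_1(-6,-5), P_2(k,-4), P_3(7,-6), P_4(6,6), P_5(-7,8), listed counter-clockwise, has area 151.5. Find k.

0

The doubled signed area Σ (x_i y_{i+1} − x_{i+1} y_i) is linear in k.
With k=0 it equals 303; the coefficient of k is -1 (from the two edges through P_2).
So -1·k + 303 = 2·151.5 = 303 ⇒ k = 0.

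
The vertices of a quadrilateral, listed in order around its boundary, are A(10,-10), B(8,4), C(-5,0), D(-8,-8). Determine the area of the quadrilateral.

Σ = (120) + (20) + (40) + (160) = 340
Area = |Σ|/2 = 170.

170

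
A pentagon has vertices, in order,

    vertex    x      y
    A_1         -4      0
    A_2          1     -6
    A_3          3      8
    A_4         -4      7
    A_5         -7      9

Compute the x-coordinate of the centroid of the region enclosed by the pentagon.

Apply the shoelace (surveyor's) formula. First the cross-terms c_i = x_i·y_{i+1} − x_{i+1}·y_i:
  24, 26, 53, 13, 36  ⇒  2A = 152, A = 76.
Then Σ (x_i + x_{i+1})·c_i = -560, so x̄ = -560 / (6·76) = -70/57.

-70/57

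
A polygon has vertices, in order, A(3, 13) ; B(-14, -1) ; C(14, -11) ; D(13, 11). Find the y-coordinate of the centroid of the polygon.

283/195

Apply the shoelace (surveyor's) formula. First the cross-terms c_i = x_i·y_{i+1} − x_{i+1}·y_i:
  179, 168, 297, 136  ⇒  2A = 780, A = 390.
Then Σ (y_i + y_{i+1})·c_i = 3396, so ȳ = 3396 / (6·390) = 283/195.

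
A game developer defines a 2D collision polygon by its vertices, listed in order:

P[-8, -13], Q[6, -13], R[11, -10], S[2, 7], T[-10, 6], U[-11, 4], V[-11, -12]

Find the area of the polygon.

Σ = (182) + (83) + (97) + (82) + (26) + (176) + (47) = 693
Area = |Σ|/2 = 346.5.

346.5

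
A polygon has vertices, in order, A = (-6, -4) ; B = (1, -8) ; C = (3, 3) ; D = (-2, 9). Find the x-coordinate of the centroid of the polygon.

Apply Gauss's area formula. First the cross-terms c_i = x_i·y_{i+1} − x_{i+1}·y_i:
  52, 27, 33, 62  ⇒  2A = 174, A = 87.
Then Σ (x_i + x_{i+1})·c_i = -615, so x̄ = -615 / (6·87) = -205/174.

-205/174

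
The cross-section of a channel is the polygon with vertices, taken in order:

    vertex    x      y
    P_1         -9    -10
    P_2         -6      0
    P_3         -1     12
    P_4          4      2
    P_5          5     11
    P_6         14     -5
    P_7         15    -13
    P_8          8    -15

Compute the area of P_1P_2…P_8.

385

Apply the shoelace (surveyor's) formula: 2A = Σ (x_i·y_{i+1} − x_{i+1}·y_i), indices taken mod 8.
P_1→P_2: (-9)(0) − (-6)(-10) = -60
P_2→P_3: (-6)(12) − (-1)(0) = -72
P_3→P_4: (-1)(2) − (4)(12) = -50
P_4→P_5: (4)(11) − (5)(2) = 34
P_5→P_6: (5)(-5) − (14)(11) = -179
P_6→P_7: (14)(-13) − (15)(-5) = -107
P_7→P_8: (15)(-15) − (8)(-13) = -121
P_8→P_1: (8)(-10) − (-9)(-15) = -215
Σ = -770
Area = |Σ|/2 = 385.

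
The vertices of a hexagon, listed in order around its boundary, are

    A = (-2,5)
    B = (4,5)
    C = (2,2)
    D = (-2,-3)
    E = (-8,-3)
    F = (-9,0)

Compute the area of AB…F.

62

Cross-terms: -30, -2, -2, -18, -27, -45  ⇒  Σ = -124
Area = |Σ|/2 = 62.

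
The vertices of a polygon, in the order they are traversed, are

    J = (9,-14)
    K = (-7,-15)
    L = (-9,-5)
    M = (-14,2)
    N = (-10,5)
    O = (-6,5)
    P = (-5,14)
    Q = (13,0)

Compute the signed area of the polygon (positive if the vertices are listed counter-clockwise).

-457

Apply the surveyor's formula: 2A = Σ (x_i·y_{i+1} − x_{i+1}·y_i), indices taken mod 8.
Cross-terms: -233, -100, -88, -50, -20, -59, -182, -182  ⇒  Σ = -914
Signed area = Σ/2 = -457 (negative ⇒ clockwise traversal).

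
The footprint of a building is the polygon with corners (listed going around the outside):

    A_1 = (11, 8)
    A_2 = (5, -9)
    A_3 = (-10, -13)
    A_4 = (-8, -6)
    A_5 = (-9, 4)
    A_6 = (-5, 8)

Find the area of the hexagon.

302

Cross-terms: -139, -155, -44, -86, -52, -128  ⇒  Σ = -604
Area = |Σ|/2 = 302.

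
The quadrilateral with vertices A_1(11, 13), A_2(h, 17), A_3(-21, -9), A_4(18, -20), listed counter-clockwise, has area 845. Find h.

-5

The doubled signed area Σ (x_i y_{i+1} − x_{i+1} y_i) is linear in h.
With h=0 it equals 1580; the coefficient of h is -22 (from the two edges through A_2).
So -22·h + 1580 = 2·845 = 1690 ⇒ h = -5.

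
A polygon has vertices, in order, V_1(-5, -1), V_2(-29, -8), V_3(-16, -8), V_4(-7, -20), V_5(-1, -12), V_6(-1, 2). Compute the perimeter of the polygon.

82

|V_1V_2| = √((-24)² + (-7)²) = √625 = 25
|V_2V_3| = √((13)² + (0)²) = √169 = 13
|V_3V_4| = √((9)² + (-12)²) = √225 = 15
|V_4V_5| = √((6)² + (8)²) = √100 = 10
|V_5V_6| = √((0)² + (14)²) = √196 = 14
|V_6V_1| = √((-4)² + (-3)²) = √25 = 5
Perimeter = 25 + 13 + 15 + 10 + 14 + 5 = 82.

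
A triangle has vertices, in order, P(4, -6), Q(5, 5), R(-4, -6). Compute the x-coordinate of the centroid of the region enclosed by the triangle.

5/3

Apply the shoelace (surveyor's) formula. First the cross-terms c_i = x_i·y_{i+1} − x_{i+1}·y_i:
  50, -10, 48  ⇒  2A = 88, A = 44.
Then Σ (x_i + x_{i+1})·c_i = 440, so x̄ = 440 / (6·44) = 5/3.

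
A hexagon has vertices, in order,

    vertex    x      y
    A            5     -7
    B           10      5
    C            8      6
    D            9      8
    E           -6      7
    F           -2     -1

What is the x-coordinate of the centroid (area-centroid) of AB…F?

Apply the surveyor's formula. First the cross-terms c_i = x_i·y_{i+1} − x_{i+1}·y_i:
  95, 20, 10, 111, 20, 19  ⇒  2A = 275, A = 137.5.
Then Σ (x_i + x_{i+1})·c_i = 2185, so x̄ = 2185 / (6·137.5) = 437/165.

437/165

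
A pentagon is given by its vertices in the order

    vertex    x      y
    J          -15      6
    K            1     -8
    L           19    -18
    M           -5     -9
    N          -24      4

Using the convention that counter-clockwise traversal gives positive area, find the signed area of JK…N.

Σ = (114) + (134) + (-261) + (-236) + (-84) = -333
Signed area = Σ/2 = -166.5 (negative ⇒ clockwise traversal).

-166.5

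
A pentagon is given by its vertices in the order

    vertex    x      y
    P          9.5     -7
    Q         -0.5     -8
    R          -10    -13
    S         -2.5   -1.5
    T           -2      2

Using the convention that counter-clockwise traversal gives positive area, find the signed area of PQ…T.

Apply the surveyor's formula: 2A = Σ (x_i·y_{i+1} − x_{i+1}·y_i), indices taken mod 5.
Σ = (-79.5) + (-73.5) + (-17.5) + (-8) + (-5) = -183.5
Signed area = Σ/2 = -91.75 (negative ⇒ clockwise traversal).

-91.75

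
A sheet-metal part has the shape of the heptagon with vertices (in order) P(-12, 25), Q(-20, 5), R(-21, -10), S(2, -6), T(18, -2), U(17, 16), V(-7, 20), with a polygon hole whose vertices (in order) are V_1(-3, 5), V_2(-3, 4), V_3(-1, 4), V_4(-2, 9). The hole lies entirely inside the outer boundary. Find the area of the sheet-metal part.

911.5

Outer boundary:
Apply the shoelace (surveyor's) formula: 2A = Σ (x_i·y_{i+1} − x_{i+1}·y_i), indices taken mod 7.
Σ = (440) + (305) + (146) + (104) + (322) + (452) + (65) = 1834
Area = |Σ|/2 = 917.
Hole:
Cross-terms: 3, -8, -1, 17  ⇒  Σ = 11
Area = |Σ|/2 = 5.5.
Net area = 917 − 5.5 = 911.5.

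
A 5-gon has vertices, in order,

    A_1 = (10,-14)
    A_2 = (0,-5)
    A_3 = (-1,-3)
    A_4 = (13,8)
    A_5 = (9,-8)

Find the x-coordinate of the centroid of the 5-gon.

541/82

Apply the shoelace (surveyor's) formula. First the cross-terms c_i = x_i·y_{i+1} − x_{i+1}·y_i:
  -50, -5, 31, -176, -46  ⇒  2A = -246, A = -123.
Then Σ (x_i + x_{i+1})·c_i = -4869, so x̄ = -4869 / (6·(-123)) = 541/82.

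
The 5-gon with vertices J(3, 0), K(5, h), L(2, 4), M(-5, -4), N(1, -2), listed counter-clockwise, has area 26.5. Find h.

1

The doubled signed area Σ (x_i y_{i+1} − x_{i+1} y_i) is linear in h.
With h=0 it equals 52; the coefficient of h is 1 (from the two edges through K).
So 1·h + 52 = 2·26.5 = 53 ⇒ h = 1.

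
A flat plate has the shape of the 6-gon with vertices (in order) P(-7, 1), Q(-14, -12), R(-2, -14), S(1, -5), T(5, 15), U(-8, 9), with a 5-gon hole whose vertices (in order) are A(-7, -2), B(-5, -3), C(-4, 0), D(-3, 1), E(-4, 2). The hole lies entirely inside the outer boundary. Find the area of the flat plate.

269.5

Outer boundary:
P→Q: (-7)(-12) − (-14)(1) = 98
Q→R: (-14)(-14) − (-2)(-12) = 172
R→S: (-2)(-5) − (1)(-14) = 24
S→T: (1)(15) − (5)(-5) = 40
T→U: (5)(9) − (-8)(15) = 165
U→P: (-8)(1) − (-7)(9) = 55
Σ = 554
Area = |Σ|/2 = 277.
Hole:
A→B: (-7)(-3) − (-5)(-2) = 11
B→C: (-5)(0) − (-4)(-3) = -12
C→D: (-4)(1) − (-3)(0) = -4
D→E: (-3)(2) − (-4)(1) = -2
E→A: (-4)(-2) − (-7)(2) = 22
Σ = 15
Area = |Σ|/2 = 7.5.
Net area = 277 − 7.5 = 269.5.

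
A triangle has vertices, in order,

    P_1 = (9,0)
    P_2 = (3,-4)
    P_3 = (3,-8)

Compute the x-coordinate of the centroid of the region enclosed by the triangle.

5

Apply the shoelace formula. First the cross-terms c_i = x_i·y_{i+1} − x_{i+1}·y_i:
  -36, -12, 72  ⇒  2A = 24, A = 12.
Then Σ (x_i + x_{i+1})·c_i = 360, so x̄ = 360 / (6·12) = 5.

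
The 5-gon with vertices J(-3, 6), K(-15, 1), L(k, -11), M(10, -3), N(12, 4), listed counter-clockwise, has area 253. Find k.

4

The doubled signed area Σ (x_i y_{i+1} − x_{i+1} y_i) is linear in k.
With k=0 it equals 522; the coefficient of k is -4 (from the two edges through L).
So -4·k + 522 = 2·253 = 506 ⇒ k = 4.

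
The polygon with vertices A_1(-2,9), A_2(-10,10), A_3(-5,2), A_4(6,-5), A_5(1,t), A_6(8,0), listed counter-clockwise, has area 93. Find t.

Write out the shoelace sum; only the two edges meeting at A_5 involve t:
2·Area = [(6·t − 1·(-5)) + (1·0 − 8·t)] + 185
       = -2·t + 190 = 186
⇒ t = 2.

2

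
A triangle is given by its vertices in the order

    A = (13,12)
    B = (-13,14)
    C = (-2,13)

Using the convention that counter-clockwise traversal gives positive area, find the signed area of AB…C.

Apply Gauss's area formula: 2A = Σ (x_i·y_{i+1} − x_{i+1}·y_i), indices taken mod 3.
Σ = (338) + (-141) + (-193) = 4
Signed area = Σ/2 = 2 (positive ⇒ counter-clockwise traversal).

2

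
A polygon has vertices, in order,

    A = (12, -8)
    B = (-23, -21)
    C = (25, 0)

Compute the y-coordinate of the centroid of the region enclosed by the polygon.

Apply the surveyor's formula. First the cross-terms c_i = x_i·y_{i+1} − x_{i+1}·y_i:
  -436, 525, -200  ⇒  2A = -111, A = -55.5.
Then Σ (y_i + y_{i+1})·c_i = 3219, so ȳ = 3219 / (6·(-55.5)) = -29/3.

-29/3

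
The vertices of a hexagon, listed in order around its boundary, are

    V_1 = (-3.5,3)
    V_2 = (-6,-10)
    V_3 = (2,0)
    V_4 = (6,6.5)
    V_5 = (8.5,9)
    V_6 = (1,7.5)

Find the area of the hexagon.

84.375

Apply Gauss's area formula: 2A = Σ (x_i·y_{i+1} − x_{i+1}·y_i), indices taken mod 6.
V_1→V_2: (-3.5)(-10) − (-6)(3) = 53
V_2→V_3: (-6)(0) − (2)(-10) = 20
V_3→V_4: (2)(6.5) − (6)(0) = 13
V_4→V_5: (6)(9) − (8.5)(6.5) = -1.25
V_5→V_6: (8.5)(7.5) − (1)(9) = 54.75
V_6→V_1: (1)(3) − (-3.5)(7.5) = 29.25
Σ = 168.75
Area = |Σ|/2 = 84.375.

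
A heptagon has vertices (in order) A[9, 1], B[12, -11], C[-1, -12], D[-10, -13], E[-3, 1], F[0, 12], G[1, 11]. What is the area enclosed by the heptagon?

Apply Gauss's area formula: 2A = Σ (x_i·y_{i+1} − x_{i+1}·y_i), indices taken mod 7.
Cross-terms: -111, -155, -107, -49, -36, -12, -98  ⇒  Σ = -568
Area = |Σ|/2 = 284.

284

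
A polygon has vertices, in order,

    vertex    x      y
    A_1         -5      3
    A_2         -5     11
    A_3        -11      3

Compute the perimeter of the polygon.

24

|A_1A_2| = √((0)² + (8)²) = √64 = 8
|A_2A_3| = √((-6)² + (-8)²) = √100 = 10
|A_3A_1| = √((6)² + (0)²) = √36 = 6
Perimeter = 8 + 10 + 6 = 24.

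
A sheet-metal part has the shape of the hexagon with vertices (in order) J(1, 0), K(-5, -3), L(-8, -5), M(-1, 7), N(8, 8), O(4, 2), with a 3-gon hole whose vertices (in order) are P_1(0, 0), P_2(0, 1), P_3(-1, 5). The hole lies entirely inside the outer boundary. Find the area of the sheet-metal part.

Outer boundary:
Apply Gauss's area formula: 2A = Σ (x_i·y_{i+1} − x_{i+1}·y_i), indices taken mod 6.
Σ = (-3) + (1) + (-61) + (-64) + (-16) + (-2) = -145
Area = |Σ|/2 = 72.5.
Hole:
Apply the shoelace (surveyor's) formula: 2A = Σ (x_i·y_{i+1} − x_{i+1}·y_i), indices taken mod 3.
Cross-terms: 0, 1, 0  ⇒  Σ = 1
Area = |Σ|/2 = 0.5.
Net area = 72.5 − 0.5 = 72.

72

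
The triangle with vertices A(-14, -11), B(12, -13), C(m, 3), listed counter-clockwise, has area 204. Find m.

8

The doubled signed area Σ (x_i y_{i+1} − x_{i+1} y_i) is linear in m.
With m=0 it equals 392; the coefficient of m is 2 (from the two edges through C).
So 2·m + 392 = 2·204 = 408 ⇒ m = 8.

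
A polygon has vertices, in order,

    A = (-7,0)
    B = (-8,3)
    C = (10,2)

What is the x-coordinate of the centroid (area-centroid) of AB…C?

-5/3

Apply the shoelace formula. First the cross-terms c_i = x_i·y_{i+1} − x_{i+1}·y_i:
  -21, -46, 14  ⇒  2A = -53, A = -26.5.
Then Σ (x_i + x_{i+1})·c_i = 265, so x̄ = 265 / (6·(-26.5)) = -5/3.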